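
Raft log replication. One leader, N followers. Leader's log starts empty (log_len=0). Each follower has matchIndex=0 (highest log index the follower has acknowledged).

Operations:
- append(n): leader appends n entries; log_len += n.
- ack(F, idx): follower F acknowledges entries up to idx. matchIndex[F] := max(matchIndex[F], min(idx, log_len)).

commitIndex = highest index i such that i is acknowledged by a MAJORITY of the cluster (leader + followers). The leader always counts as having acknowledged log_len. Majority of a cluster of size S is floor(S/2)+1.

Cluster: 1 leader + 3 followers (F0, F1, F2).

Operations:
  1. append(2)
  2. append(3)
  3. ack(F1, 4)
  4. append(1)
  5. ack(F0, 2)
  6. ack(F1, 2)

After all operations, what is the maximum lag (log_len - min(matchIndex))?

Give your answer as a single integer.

Answer: 6

Derivation:
Op 1: append 2 -> log_len=2
Op 2: append 3 -> log_len=5
Op 3: F1 acks idx 4 -> match: F0=0 F1=4 F2=0; commitIndex=0
Op 4: append 1 -> log_len=6
Op 5: F0 acks idx 2 -> match: F0=2 F1=4 F2=0; commitIndex=2
Op 6: F1 acks idx 2 -> match: F0=2 F1=4 F2=0; commitIndex=2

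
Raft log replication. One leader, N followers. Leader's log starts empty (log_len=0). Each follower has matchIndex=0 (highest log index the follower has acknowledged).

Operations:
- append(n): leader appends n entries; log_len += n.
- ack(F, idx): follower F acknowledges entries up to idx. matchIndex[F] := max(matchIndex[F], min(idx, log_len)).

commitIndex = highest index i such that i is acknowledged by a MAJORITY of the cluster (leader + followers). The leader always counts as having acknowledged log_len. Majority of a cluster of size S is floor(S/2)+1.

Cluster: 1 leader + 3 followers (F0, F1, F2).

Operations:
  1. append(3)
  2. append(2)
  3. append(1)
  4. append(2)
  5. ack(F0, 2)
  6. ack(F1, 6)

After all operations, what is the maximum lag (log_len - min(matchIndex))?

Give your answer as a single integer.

Answer: 8

Derivation:
Op 1: append 3 -> log_len=3
Op 2: append 2 -> log_len=5
Op 3: append 1 -> log_len=6
Op 4: append 2 -> log_len=8
Op 5: F0 acks idx 2 -> match: F0=2 F1=0 F2=0; commitIndex=0
Op 6: F1 acks idx 6 -> match: F0=2 F1=6 F2=0; commitIndex=2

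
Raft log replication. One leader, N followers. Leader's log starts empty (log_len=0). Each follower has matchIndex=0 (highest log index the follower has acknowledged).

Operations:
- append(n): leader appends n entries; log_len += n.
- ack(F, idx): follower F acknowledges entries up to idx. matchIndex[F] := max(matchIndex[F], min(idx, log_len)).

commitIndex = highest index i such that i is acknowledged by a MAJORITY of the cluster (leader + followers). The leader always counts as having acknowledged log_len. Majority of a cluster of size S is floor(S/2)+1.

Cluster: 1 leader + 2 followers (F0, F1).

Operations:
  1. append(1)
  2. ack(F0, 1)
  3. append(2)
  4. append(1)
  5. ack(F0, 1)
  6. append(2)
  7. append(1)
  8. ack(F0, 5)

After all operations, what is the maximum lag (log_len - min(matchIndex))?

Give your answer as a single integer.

Op 1: append 1 -> log_len=1
Op 2: F0 acks idx 1 -> match: F0=1 F1=0; commitIndex=1
Op 3: append 2 -> log_len=3
Op 4: append 1 -> log_len=4
Op 5: F0 acks idx 1 -> match: F0=1 F1=0; commitIndex=1
Op 6: append 2 -> log_len=6
Op 7: append 1 -> log_len=7
Op 8: F0 acks idx 5 -> match: F0=5 F1=0; commitIndex=5

Answer: 7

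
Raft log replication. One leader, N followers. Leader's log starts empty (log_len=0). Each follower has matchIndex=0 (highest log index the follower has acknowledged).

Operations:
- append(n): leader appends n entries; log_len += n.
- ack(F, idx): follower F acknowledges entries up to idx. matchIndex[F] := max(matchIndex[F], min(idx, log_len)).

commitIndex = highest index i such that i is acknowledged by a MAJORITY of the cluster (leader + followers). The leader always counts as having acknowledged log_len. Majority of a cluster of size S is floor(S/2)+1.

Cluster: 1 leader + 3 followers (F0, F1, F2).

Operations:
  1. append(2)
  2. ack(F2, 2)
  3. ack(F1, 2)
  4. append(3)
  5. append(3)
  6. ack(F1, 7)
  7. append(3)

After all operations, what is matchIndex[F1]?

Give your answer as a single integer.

Op 1: append 2 -> log_len=2
Op 2: F2 acks idx 2 -> match: F0=0 F1=0 F2=2; commitIndex=0
Op 3: F1 acks idx 2 -> match: F0=0 F1=2 F2=2; commitIndex=2
Op 4: append 3 -> log_len=5
Op 5: append 3 -> log_len=8
Op 6: F1 acks idx 7 -> match: F0=0 F1=7 F2=2; commitIndex=2
Op 7: append 3 -> log_len=11

Answer: 7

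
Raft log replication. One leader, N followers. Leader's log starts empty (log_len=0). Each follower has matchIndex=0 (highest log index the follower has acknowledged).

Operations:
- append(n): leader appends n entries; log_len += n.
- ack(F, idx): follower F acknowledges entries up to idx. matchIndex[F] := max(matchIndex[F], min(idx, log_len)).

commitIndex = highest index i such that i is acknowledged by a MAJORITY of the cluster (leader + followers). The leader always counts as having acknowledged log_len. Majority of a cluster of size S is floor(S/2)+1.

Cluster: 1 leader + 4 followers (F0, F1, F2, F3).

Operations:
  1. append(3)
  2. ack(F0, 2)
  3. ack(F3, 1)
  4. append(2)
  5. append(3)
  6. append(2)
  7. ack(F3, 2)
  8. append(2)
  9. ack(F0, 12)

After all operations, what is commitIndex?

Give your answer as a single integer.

Op 1: append 3 -> log_len=3
Op 2: F0 acks idx 2 -> match: F0=2 F1=0 F2=0 F3=0; commitIndex=0
Op 3: F3 acks idx 1 -> match: F0=2 F1=0 F2=0 F3=1; commitIndex=1
Op 4: append 2 -> log_len=5
Op 5: append 3 -> log_len=8
Op 6: append 2 -> log_len=10
Op 7: F3 acks idx 2 -> match: F0=2 F1=0 F2=0 F3=2; commitIndex=2
Op 8: append 2 -> log_len=12
Op 9: F0 acks idx 12 -> match: F0=12 F1=0 F2=0 F3=2; commitIndex=2

Answer: 2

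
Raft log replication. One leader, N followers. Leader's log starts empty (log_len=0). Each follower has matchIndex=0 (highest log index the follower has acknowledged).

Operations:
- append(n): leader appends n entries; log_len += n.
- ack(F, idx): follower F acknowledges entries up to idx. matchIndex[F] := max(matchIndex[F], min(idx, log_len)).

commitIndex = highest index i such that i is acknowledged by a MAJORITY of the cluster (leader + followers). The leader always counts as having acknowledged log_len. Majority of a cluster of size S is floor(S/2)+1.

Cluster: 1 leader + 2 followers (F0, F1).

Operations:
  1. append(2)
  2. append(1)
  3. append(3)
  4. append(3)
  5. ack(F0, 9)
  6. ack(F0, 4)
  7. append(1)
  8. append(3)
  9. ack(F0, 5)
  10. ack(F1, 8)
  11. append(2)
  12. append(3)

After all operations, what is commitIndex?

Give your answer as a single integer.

Answer: 9

Derivation:
Op 1: append 2 -> log_len=2
Op 2: append 1 -> log_len=3
Op 3: append 3 -> log_len=6
Op 4: append 3 -> log_len=9
Op 5: F0 acks idx 9 -> match: F0=9 F1=0; commitIndex=9
Op 6: F0 acks idx 4 -> match: F0=9 F1=0; commitIndex=9
Op 7: append 1 -> log_len=10
Op 8: append 3 -> log_len=13
Op 9: F0 acks idx 5 -> match: F0=9 F1=0; commitIndex=9
Op 10: F1 acks idx 8 -> match: F0=9 F1=8; commitIndex=9
Op 11: append 2 -> log_len=15
Op 12: append 3 -> log_len=18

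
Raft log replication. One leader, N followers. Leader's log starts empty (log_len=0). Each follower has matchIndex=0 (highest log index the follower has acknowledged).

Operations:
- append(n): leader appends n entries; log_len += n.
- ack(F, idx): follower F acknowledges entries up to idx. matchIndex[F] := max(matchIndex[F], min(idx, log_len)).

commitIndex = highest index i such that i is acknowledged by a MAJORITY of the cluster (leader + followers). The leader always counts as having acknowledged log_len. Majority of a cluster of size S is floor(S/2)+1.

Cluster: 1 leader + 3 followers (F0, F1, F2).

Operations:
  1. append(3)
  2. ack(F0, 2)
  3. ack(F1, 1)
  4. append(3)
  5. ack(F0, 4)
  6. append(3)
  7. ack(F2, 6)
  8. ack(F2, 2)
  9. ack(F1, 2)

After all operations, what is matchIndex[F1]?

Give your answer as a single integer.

Op 1: append 3 -> log_len=3
Op 2: F0 acks idx 2 -> match: F0=2 F1=0 F2=0; commitIndex=0
Op 3: F1 acks idx 1 -> match: F0=2 F1=1 F2=0; commitIndex=1
Op 4: append 3 -> log_len=6
Op 5: F0 acks idx 4 -> match: F0=4 F1=1 F2=0; commitIndex=1
Op 6: append 3 -> log_len=9
Op 7: F2 acks idx 6 -> match: F0=4 F1=1 F2=6; commitIndex=4
Op 8: F2 acks idx 2 -> match: F0=4 F1=1 F2=6; commitIndex=4
Op 9: F1 acks idx 2 -> match: F0=4 F1=2 F2=6; commitIndex=4

Answer: 2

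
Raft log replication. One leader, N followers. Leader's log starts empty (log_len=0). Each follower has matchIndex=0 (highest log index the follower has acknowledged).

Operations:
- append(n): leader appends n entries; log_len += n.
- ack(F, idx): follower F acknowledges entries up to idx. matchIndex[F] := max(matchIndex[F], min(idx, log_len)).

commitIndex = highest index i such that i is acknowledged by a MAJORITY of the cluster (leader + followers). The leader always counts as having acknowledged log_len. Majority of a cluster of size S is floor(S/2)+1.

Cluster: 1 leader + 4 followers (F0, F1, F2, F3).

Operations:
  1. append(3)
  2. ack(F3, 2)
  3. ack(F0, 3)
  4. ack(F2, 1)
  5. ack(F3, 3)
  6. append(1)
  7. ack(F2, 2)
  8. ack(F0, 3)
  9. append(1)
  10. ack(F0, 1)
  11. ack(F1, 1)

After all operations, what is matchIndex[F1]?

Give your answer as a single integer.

Answer: 1

Derivation:
Op 1: append 3 -> log_len=3
Op 2: F3 acks idx 2 -> match: F0=0 F1=0 F2=0 F3=2; commitIndex=0
Op 3: F0 acks idx 3 -> match: F0=3 F1=0 F2=0 F3=2; commitIndex=2
Op 4: F2 acks idx 1 -> match: F0=3 F1=0 F2=1 F3=2; commitIndex=2
Op 5: F3 acks idx 3 -> match: F0=3 F1=0 F2=1 F3=3; commitIndex=3
Op 6: append 1 -> log_len=4
Op 7: F2 acks idx 2 -> match: F0=3 F1=0 F2=2 F3=3; commitIndex=3
Op 8: F0 acks idx 3 -> match: F0=3 F1=0 F2=2 F3=3; commitIndex=3
Op 9: append 1 -> log_len=5
Op 10: F0 acks idx 1 -> match: F0=3 F1=0 F2=2 F3=3; commitIndex=3
Op 11: F1 acks idx 1 -> match: F0=3 F1=1 F2=2 F3=3; commitIndex=3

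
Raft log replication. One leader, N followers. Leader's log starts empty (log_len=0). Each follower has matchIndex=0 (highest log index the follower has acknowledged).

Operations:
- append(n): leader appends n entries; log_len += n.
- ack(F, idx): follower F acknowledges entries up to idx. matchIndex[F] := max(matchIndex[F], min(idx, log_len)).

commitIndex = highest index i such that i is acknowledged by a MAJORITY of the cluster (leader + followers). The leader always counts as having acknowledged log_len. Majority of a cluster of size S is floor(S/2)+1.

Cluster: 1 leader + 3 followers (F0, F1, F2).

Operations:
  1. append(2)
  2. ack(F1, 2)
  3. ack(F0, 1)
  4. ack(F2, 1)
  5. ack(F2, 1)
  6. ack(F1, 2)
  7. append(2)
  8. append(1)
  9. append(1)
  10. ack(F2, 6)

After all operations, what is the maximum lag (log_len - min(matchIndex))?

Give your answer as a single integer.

Op 1: append 2 -> log_len=2
Op 2: F1 acks idx 2 -> match: F0=0 F1=2 F2=0; commitIndex=0
Op 3: F0 acks idx 1 -> match: F0=1 F1=2 F2=0; commitIndex=1
Op 4: F2 acks idx 1 -> match: F0=1 F1=2 F2=1; commitIndex=1
Op 5: F2 acks idx 1 -> match: F0=1 F1=2 F2=1; commitIndex=1
Op 6: F1 acks idx 2 -> match: F0=1 F1=2 F2=1; commitIndex=1
Op 7: append 2 -> log_len=4
Op 8: append 1 -> log_len=5
Op 9: append 1 -> log_len=6
Op 10: F2 acks idx 6 -> match: F0=1 F1=2 F2=6; commitIndex=2

Answer: 5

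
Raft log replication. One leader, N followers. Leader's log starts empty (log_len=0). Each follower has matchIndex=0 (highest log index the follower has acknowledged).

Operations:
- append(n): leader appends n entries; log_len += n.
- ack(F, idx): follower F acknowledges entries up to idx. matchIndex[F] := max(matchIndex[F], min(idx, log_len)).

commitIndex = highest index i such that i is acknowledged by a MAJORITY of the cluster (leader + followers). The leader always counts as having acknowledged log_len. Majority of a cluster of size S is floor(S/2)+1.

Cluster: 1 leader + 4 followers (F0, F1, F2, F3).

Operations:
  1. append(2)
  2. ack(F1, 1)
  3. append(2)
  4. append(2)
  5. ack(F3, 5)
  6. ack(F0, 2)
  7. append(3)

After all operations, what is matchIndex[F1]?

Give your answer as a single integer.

Op 1: append 2 -> log_len=2
Op 2: F1 acks idx 1 -> match: F0=0 F1=1 F2=0 F3=0; commitIndex=0
Op 3: append 2 -> log_len=4
Op 4: append 2 -> log_len=6
Op 5: F3 acks idx 5 -> match: F0=0 F1=1 F2=0 F3=5; commitIndex=1
Op 6: F0 acks idx 2 -> match: F0=2 F1=1 F2=0 F3=5; commitIndex=2
Op 7: append 3 -> log_len=9

Answer: 1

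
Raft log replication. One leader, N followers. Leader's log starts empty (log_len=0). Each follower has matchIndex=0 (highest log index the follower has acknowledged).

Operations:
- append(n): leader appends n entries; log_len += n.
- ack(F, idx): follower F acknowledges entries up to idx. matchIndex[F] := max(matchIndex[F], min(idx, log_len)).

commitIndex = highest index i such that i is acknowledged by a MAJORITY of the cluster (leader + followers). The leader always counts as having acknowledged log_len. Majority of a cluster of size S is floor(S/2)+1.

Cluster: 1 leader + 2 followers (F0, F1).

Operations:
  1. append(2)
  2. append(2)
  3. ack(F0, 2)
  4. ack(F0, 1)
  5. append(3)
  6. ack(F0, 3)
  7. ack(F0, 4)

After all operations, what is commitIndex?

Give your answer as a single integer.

Op 1: append 2 -> log_len=2
Op 2: append 2 -> log_len=4
Op 3: F0 acks idx 2 -> match: F0=2 F1=0; commitIndex=2
Op 4: F0 acks idx 1 -> match: F0=2 F1=0; commitIndex=2
Op 5: append 3 -> log_len=7
Op 6: F0 acks idx 3 -> match: F0=3 F1=0; commitIndex=3
Op 7: F0 acks idx 4 -> match: F0=4 F1=0; commitIndex=4

Answer: 4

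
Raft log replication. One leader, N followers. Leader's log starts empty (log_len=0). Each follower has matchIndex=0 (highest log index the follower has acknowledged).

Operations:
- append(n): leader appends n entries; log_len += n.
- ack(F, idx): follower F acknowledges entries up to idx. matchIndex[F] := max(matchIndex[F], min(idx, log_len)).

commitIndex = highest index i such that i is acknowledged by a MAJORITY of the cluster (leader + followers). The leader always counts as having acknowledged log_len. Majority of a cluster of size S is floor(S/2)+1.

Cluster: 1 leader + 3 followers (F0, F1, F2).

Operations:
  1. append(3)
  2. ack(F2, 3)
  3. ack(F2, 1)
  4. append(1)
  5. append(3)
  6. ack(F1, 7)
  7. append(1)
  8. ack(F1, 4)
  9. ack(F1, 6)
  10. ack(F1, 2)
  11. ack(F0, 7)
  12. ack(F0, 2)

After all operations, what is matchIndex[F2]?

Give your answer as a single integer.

Op 1: append 3 -> log_len=3
Op 2: F2 acks idx 3 -> match: F0=0 F1=0 F2=3; commitIndex=0
Op 3: F2 acks idx 1 -> match: F0=0 F1=0 F2=3; commitIndex=0
Op 4: append 1 -> log_len=4
Op 5: append 3 -> log_len=7
Op 6: F1 acks idx 7 -> match: F0=0 F1=7 F2=3; commitIndex=3
Op 7: append 1 -> log_len=8
Op 8: F1 acks idx 4 -> match: F0=0 F1=7 F2=3; commitIndex=3
Op 9: F1 acks idx 6 -> match: F0=0 F1=7 F2=3; commitIndex=3
Op 10: F1 acks idx 2 -> match: F0=0 F1=7 F2=3; commitIndex=3
Op 11: F0 acks idx 7 -> match: F0=7 F1=7 F2=3; commitIndex=7
Op 12: F0 acks idx 2 -> match: F0=7 F1=7 F2=3; commitIndex=7

Answer: 3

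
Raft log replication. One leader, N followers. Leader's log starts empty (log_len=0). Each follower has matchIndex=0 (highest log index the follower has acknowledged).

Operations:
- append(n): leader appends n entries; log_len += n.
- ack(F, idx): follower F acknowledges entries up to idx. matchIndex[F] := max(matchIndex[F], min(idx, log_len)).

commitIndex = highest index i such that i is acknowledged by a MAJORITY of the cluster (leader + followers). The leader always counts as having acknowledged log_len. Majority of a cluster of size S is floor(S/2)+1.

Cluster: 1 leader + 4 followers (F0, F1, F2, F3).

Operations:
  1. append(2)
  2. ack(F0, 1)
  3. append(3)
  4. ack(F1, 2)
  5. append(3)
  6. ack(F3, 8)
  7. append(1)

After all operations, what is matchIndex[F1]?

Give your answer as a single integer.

Answer: 2

Derivation:
Op 1: append 2 -> log_len=2
Op 2: F0 acks idx 1 -> match: F0=1 F1=0 F2=0 F3=0; commitIndex=0
Op 3: append 3 -> log_len=5
Op 4: F1 acks idx 2 -> match: F0=1 F1=2 F2=0 F3=0; commitIndex=1
Op 5: append 3 -> log_len=8
Op 6: F3 acks idx 8 -> match: F0=1 F1=2 F2=0 F3=8; commitIndex=2
Op 7: append 1 -> log_len=9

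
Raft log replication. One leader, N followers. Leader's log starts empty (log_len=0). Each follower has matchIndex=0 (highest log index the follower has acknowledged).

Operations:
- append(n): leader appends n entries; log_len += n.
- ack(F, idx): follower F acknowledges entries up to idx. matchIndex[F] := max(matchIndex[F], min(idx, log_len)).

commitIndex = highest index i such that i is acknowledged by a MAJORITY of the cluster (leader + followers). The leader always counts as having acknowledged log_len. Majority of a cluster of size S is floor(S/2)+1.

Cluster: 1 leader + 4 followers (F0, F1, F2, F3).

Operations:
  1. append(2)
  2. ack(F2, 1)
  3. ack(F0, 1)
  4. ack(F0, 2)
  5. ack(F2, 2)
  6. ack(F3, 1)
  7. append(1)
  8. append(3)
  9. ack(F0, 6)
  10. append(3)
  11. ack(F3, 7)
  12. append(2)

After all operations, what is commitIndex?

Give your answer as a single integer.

Answer: 6

Derivation:
Op 1: append 2 -> log_len=2
Op 2: F2 acks idx 1 -> match: F0=0 F1=0 F2=1 F3=0; commitIndex=0
Op 3: F0 acks idx 1 -> match: F0=1 F1=0 F2=1 F3=0; commitIndex=1
Op 4: F0 acks idx 2 -> match: F0=2 F1=0 F2=1 F3=0; commitIndex=1
Op 5: F2 acks idx 2 -> match: F0=2 F1=0 F2=2 F3=0; commitIndex=2
Op 6: F3 acks idx 1 -> match: F0=2 F1=0 F2=2 F3=1; commitIndex=2
Op 7: append 1 -> log_len=3
Op 8: append 3 -> log_len=6
Op 9: F0 acks idx 6 -> match: F0=6 F1=0 F2=2 F3=1; commitIndex=2
Op 10: append 3 -> log_len=9
Op 11: F3 acks idx 7 -> match: F0=6 F1=0 F2=2 F3=7; commitIndex=6
Op 12: append 2 -> log_len=11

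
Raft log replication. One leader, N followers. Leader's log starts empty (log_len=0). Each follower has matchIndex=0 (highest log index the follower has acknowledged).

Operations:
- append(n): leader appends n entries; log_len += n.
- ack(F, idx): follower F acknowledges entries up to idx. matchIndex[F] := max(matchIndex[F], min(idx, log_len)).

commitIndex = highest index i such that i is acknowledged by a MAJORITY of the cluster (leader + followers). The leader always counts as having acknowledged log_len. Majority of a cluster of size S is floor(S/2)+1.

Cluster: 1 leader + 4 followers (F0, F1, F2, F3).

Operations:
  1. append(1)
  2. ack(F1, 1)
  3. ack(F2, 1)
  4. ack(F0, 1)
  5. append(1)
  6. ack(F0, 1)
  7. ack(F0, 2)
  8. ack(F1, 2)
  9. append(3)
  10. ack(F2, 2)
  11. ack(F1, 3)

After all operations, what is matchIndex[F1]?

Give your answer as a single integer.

Op 1: append 1 -> log_len=1
Op 2: F1 acks idx 1 -> match: F0=0 F1=1 F2=0 F3=0; commitIndex=0
Op 3: F2 acks idx 1 -> match: F0=0 F1=1 F2=1 F3=0; commitIndex=1
Op 4: F0 acks idx 1 -> match: F0=1 F1=1 F2=1 F3=0; commitIndex=1
Op 5: append 1 -> log_len=2
Op 6: F0 acks idx 1 -> match: F0=1 F1=1 F2=1 F3=0; commitIndex=1
Op 7: F0 acks idx 2 -> match: F0=2 F1=1 F2=1 F3=0; commitIndex=1
Op 8: F1 acks idx 2 -> match: F0=2 F1=2 F2=1 F3=0; commitIndex=2
Op 9: append 3 -> log_len=5
Op 10: F2 acks idx 2 -> match: F0=2 F1=2 F2=2 F3=0; commitIndex=2
Op 11: F1 acks idx 3 -> match: F0=2 F1=3 F2=2 F3=0; commitIndex=2

Answer: 3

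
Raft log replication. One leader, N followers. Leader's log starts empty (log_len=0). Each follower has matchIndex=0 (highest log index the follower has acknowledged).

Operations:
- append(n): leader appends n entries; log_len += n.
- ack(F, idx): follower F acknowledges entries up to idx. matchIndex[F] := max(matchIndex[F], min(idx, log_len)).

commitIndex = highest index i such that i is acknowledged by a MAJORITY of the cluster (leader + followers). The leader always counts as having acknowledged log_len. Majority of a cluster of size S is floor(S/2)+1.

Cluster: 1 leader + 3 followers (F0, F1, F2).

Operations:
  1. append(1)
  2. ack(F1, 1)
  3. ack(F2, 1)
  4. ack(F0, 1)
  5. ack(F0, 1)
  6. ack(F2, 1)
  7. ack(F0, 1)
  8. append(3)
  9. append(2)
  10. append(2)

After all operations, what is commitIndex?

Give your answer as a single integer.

Answer: 1

Derivation:
Op 1: append 1 -> log_len=1
Op 2: F1 acks idx 1 -> match: F0=0 F1=1 F2=0; commitIndex=0
Op 3: F2 acks idx 1 -> match: F0=0 F1=1 F2=1; commitIndex=1
Op 4: F0 acks idx 1 -> match: F0=1 F1=1 F2=1; commitIndex=1
Op 5: F0 acks idx 1 -> match: F0=1 F1=1 F2=1; commitIndex=1
Op 6: F2 acks idx 1 -> match: F0=1 F1=1 F2=1; commitIndex=1
Op 7: F0 acks idx 1 -> match: F0=1 F1=1 F2=1; commitIndex=1
Op 8: append 3 -> log_len=4
Op 9: append 2 -> log_len=6
Op 10: append 2 -> log_len=8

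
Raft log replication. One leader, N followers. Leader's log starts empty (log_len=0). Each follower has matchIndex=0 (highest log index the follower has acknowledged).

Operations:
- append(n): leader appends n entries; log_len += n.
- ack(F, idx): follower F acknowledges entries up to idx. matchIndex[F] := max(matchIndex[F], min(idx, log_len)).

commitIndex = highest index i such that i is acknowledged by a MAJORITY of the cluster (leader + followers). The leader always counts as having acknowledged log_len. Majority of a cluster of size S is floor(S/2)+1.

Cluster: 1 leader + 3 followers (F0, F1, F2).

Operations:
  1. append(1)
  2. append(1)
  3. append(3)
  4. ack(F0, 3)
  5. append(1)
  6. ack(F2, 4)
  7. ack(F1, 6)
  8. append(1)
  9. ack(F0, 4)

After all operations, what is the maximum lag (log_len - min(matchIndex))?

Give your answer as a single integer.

Op 1: append 1 -> log_len=1
Op 2: append 1 -> log_len=2
Op 3: append 3 -> log_len=5
Op 4: F0 acks idx 3 -> match: F0=3 F1=0 F2=0; commitIndex=0
Op 5: append 1 -> log_len=6
Op 6: F2 acks idx 4 -> match: F0=3 F1=0 F2=4; commitIndex=3
Op 7: F1 acks idx 6 -> match: F0=3 F1=6 F2=4; commitIndex=4
Op 8: append 1 -> log_len=7
Op 9: F0 acks idx 4 -> match: F0=4 F1=6 F2=4; commitIndex=4

Answer: 3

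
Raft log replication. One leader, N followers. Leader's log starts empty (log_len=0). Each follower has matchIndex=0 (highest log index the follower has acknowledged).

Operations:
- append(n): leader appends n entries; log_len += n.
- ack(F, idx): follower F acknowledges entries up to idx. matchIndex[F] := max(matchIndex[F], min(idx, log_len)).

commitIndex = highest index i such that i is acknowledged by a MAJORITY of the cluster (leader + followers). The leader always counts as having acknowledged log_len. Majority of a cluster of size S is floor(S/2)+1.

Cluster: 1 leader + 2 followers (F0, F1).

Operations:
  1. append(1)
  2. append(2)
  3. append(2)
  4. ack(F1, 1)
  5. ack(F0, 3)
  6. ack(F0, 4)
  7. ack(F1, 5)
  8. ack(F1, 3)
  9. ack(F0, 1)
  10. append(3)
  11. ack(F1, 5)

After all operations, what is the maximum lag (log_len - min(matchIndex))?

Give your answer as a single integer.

Op 1: append 1 -> log_len=1
Op 2: append 2 -> log_len=3
Op 3: append 2 -> log_len=5
Op 4: F1 acks idx 1 -> match: F0=0 F1=1; commitIndex=1
Op 5: F0 acks idx 3 -> match: F0=3 F1=1; commitIndex=3
Op 6: F0 acks idx 4 -> match: F0=4 F1=1; commitIndex=4
Op 7: F1 acks idx 5 -> match: F0=4 F1=5; commitIndex=5
Op 8: F1 acks idx 3 -> match: F0=4 F1=5; commitIndex=5
Op 9: F0 acks idx 1 -> match: F0=4 F1=5; commitIndex=5
Op 10: append 3 -> log_len=8
Op 11: F1 acks idx 5 -> match: F0=4 F1=5; commitIndex=5

Answer: 4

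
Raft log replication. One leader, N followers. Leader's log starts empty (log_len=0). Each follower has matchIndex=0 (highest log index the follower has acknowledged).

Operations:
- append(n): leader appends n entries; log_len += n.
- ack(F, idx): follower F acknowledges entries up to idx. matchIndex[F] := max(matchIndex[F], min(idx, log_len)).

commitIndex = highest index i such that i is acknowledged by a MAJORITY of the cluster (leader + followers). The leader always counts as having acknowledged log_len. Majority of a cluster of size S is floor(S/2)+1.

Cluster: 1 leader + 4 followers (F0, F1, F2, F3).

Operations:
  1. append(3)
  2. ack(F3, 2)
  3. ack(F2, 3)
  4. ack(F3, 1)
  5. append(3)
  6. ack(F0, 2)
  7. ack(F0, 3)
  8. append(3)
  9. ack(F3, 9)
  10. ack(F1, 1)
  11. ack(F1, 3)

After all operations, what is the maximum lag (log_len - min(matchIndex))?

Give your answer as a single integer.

Answer: 6

Derivation:
Op 1: append 3 -> log_len=3
Op 2: F3 acks idx 2 -> match: F0=0 F1=0 F2=0 F3=2; commitIndex=0
Op 3: F2 acks idx 3 -> match: F0=0 F1=0 F2=3 F3=2; commitIndex=2
Op 4: F3 acks idx 1 -> match: F0=0 F1=0 F2=3 F3=2; commitIndex=2
Op 5: append 3 -> log_len=6
Op 6: F0 acks idx 2 -> match: F0=2 F1=0 F2=3 F3=2; commitIndex=2
Op 7: F0 acks idx 3 -> match: F0=3 F1=0 F2=3 F3=2; commitIndex=3
Op 8: append 3 -> log_len=9
Op 9: F3 acks idx 9 -> match: F0=3 F1=0 F2=3 F3=9; commitIndex=3
Op 10: F1 acks idx 1 -> match: F0=3 F1=1 F2=3 F3=9; commitIndex=3
Op 11: F1 acks idx 3 -> match: F0=3 F1=3 F2=3 F3=9; commitIndex=3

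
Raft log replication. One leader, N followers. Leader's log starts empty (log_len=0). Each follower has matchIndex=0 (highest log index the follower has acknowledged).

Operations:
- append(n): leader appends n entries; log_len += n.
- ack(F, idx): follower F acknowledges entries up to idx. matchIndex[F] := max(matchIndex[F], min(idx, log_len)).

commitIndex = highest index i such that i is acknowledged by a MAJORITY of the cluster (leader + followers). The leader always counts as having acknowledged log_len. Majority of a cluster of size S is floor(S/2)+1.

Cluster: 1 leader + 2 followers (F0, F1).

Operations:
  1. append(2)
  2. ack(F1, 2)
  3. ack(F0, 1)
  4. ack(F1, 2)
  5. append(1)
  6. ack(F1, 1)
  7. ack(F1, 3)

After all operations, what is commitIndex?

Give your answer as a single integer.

Op 1: append 2 -> log_len=2
Op 2: F1 acks idx 2 -> match: F0=0 F1=2; commitIndex=2
Op 3: F0 acks idx 1 -> match: F0=1 F1=2; commitIndex=2
Op 4: F1 acks idx 2 -> match: F0=1 F1=2; commitIndex=2
Op 5: append 1 -> log_len=3
Op 6: F1 acks idx 1 -> match: F0=1 F1=2; commitIndex=2
Op 7: F1 acks idx 3 -> match: F0=1 F1=3; commitIndex=3

Answer: 3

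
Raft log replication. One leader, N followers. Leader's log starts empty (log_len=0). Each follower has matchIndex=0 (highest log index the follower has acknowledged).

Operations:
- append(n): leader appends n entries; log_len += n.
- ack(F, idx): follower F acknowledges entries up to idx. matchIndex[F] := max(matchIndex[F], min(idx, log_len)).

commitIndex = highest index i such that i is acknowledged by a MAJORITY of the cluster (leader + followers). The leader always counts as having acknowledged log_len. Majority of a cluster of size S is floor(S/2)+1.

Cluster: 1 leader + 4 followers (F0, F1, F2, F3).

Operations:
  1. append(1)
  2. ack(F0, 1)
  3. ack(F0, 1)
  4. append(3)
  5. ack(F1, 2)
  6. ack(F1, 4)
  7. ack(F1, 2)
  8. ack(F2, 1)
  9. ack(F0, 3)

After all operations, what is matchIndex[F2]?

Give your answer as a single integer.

Op 1: append 1 -> log_len=1
Op 2: F0 acks idx 1 -> match: F0=1 F1=0 F2=0 F3=0; commitIndex=0
Op 3: F0 acks idx 1 -> match: F0=1 F1=0 F2=0 F3=0; commitIndex=0
Op 4: append 3 -> log_len=4
Op 5: F1 acks idx 2 -> match: F0=1 F1=2 F2=0 F3=0; commitIndex=1
Op 6: F1 acks idx 4 -> match: F0=1 F1=4 F2=0 F3=0; commitIndex=1
Op 7: F1 acks idx 2 -> match: F0=1 F1=4 F2=0 F3=0; commitIndex=1
Op 8: F2 acks idx 1 -> match: F0=1 F1=4 F2=1 F3=0; commitIndex=1
Op 9: F0 acks idx 3 -> match: F0=3 F1=4 F2=1 F3=0; commitIndex=3

Answer: 1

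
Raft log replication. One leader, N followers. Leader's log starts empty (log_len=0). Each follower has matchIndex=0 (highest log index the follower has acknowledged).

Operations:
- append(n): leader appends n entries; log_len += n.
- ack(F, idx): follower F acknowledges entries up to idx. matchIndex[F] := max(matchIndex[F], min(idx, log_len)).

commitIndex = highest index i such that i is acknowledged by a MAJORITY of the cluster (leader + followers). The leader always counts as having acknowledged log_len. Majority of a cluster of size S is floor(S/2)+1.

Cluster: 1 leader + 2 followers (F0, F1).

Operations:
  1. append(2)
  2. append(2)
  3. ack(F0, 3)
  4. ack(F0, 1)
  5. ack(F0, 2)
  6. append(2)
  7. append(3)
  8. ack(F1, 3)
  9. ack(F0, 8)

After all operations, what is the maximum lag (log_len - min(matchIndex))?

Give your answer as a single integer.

Answer: 6

Derivation:
Op 1: append 2 -> log_len=2
Op 2: append 2 -> log_len=4
Op 3: F0 acks idx 3 -> match: F0=3 F1=0; commitIndex=3
Op 4: F0 acks idx 1 -> match: F0=3 F1=0; commitIndex=3
Op 5: F0 acks idx 2 -> match: F0=3 F1=0; commitIndex=3
Op 6: append 2 -> log_len=6
Op 7: append 3 -> log_len=9
Op 8: F1 acks idx 3 -> match: F0=3 F1=3; commitIndex=3
Op 9: F0 acks idx 8 -> match: F0=8 F1=3; commitIndex=8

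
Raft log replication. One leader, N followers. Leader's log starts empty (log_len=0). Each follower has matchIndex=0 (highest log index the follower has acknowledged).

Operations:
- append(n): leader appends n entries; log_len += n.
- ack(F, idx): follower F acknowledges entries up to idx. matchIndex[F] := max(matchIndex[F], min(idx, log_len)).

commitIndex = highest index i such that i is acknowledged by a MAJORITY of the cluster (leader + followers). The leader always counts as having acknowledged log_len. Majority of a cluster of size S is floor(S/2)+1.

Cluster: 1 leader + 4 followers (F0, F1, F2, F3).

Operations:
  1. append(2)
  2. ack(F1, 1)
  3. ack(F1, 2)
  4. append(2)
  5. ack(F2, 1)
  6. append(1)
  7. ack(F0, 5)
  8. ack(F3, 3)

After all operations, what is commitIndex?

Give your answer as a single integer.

Answer: 3

Derivation:
Op 1: append 2 -> log_len=2
Op 2: F1 acks idx 1 -> match: F0=0 F1=1 F2=0 F3=0; commitIndex=0
Op 3: F1 acks idx 2 -> match: F0=0 F1=2 F2=0 F3=0; commitIndex=0
Op 4: append 2 -> log_len=4
Op 5: F2 acks idx 1 -> match: F0=0 F1=2 F2=1 F3=0; commitIndex=1
Op 6: append 1 -> log_len=5
Op 7: F0 acks idx 5 -> match: F0=5 F1=2 F2=1 F3=0; commitIndex=2
Op 8: F3 acks idx 3 -> match: F0=5 F1=2 F2=1 F3=3; commitIndex=3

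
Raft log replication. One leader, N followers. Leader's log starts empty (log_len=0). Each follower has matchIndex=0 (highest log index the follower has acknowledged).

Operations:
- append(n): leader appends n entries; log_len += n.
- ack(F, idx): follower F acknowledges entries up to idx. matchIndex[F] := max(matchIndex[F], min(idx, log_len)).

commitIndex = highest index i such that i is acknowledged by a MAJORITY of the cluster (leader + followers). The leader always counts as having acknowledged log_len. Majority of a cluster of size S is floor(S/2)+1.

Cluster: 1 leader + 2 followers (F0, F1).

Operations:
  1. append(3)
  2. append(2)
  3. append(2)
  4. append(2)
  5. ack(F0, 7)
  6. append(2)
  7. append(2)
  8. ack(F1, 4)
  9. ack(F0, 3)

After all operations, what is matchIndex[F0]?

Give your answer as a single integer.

Answer: 7

Derivation:
Op 1: append 3 -> log_len=3
Op 2: append 2 -> log_len=5
Op 3: append 2 -> log_len=7
Op 4: append 2 -> log_len=9
Op 5: F0 acks idx 7 -> match: F0=7 F1=0; commitIndex=7
Op 6: append 2 -> log_len=11
Op 7: append 2 -> log_len=13
Op 8: F1 acks idx 4 -> match: F0=7 F1=4; commitIndex=7
Op 9: F0 acks idx 3 -> match: F0=7 F1=4; commitIndex=7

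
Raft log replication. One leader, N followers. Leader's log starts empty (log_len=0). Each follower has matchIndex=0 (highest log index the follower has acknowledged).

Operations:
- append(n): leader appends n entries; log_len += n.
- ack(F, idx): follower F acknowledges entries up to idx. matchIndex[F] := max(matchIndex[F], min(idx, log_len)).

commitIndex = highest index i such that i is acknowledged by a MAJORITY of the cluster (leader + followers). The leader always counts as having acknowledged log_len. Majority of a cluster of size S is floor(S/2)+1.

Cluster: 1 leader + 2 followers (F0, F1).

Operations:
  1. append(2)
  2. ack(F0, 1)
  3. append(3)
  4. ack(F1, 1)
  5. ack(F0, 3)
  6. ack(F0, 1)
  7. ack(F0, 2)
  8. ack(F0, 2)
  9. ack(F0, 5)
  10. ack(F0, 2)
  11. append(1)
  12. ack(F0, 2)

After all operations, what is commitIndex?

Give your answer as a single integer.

Answer: 5

Derivation:
Op 1: append 2 -> log_len=2
Op 2: F0 acks idx 1 -> match: F0=1 F1=0; commitIndex=1
Op 3: append 3 -> log_len=5
Op 4: F1 acks idx 1 -> match: F0=1 F1=1; commitIndex=1
Op 5: F0 acks idx 3 -> match: F0=3 F1=1; commitIndex=3
Op 6: F0 acks idx 1 -> match: F0=3 F1=1; commitIndex=3
Op 7: F0 acks idx 2 -> match: F0=3 F1=1; commitIndex=3
Op 8: F0 acks idx 2 -> match: F0=3 F1=1; commitIndex=3
Op 9: F0 acks idx 5 -> match: F0=5 F1=1; commitIndex=5
Op 10: F0 acks idx 2 -> match: F0=5 F1=1; commitIndex=5
Op 11: append 1 -> log_len=6
Op 12: F0 acks idx 2 -> match: F0=5 F1=1; commitIndex=5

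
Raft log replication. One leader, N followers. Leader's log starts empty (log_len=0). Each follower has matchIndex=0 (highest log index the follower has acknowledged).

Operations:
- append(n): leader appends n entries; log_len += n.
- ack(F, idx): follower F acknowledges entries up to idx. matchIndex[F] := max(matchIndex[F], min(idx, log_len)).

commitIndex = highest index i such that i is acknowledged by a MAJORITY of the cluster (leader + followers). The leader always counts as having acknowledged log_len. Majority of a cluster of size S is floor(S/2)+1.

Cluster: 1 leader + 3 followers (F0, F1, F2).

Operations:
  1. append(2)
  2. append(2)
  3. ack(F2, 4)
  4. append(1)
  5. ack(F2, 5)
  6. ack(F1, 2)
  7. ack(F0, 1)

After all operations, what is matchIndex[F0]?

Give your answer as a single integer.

Answer: 1

Derivation:
Op 1: append 2 -> log_len=2
Op 2: append 2 -> log_len=4
Op 3: F2 acks idx 4 -> match: F0=0 F1=0 F2=4; commitIndex=0
Op 4: append 1 -> log_len=5
Op 5: F2 acks idx 5 -> match: F0=0 F1=0 F2=5; commitIndex=0
Op 6: F1 acks idx 2 -> match: F0=0 F1=2 F2=5; commitIndex=2
Op 7: F0 acks idx 1 -> match: F0=1 F1=2 F2=5; commitIndex=2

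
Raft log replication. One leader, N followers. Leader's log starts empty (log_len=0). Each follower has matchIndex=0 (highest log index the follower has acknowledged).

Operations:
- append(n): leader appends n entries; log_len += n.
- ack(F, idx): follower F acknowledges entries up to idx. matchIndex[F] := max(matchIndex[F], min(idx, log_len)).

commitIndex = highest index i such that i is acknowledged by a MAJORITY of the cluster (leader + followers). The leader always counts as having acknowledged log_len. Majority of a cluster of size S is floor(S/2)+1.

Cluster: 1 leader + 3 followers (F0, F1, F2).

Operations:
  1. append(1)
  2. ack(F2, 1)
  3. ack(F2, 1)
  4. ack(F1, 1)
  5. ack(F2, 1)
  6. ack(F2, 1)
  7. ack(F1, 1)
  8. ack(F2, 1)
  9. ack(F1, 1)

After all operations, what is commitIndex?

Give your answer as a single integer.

Op 1: append 1 -> log_len=1
Op 2: F2 acks idx 1 -> match: F0=0 F1=0 F2=1; commitIndex=0
Op 3: F2 acks idx 1 -> match: F0=0 F1=0 F2=1; commitIndex=0
Op 4: F1 acks idx 1 -> match: F0=0 F1=1 F2=1; commitIndex=1
Op 5: F2 acks idx 1 -> match: F0=0 F1=1 F2=1; commitIndex=1
Op 6: F2 acks idx 1 -> match: F0=0 F1=1 F2=1; commitIndex=1
Op 7: F1 acks idx 1 -> match: F0=0 F1=1 F2=1; commitIndex=1
Op 8: F2 acks idx 1 -> match: F0=0 F1=1 F2=1; commitIndex=1
Op 9: F1 acks idx 1 -> match: F0=0 F1=1 F2=1; commitIndex=1

Answer: 1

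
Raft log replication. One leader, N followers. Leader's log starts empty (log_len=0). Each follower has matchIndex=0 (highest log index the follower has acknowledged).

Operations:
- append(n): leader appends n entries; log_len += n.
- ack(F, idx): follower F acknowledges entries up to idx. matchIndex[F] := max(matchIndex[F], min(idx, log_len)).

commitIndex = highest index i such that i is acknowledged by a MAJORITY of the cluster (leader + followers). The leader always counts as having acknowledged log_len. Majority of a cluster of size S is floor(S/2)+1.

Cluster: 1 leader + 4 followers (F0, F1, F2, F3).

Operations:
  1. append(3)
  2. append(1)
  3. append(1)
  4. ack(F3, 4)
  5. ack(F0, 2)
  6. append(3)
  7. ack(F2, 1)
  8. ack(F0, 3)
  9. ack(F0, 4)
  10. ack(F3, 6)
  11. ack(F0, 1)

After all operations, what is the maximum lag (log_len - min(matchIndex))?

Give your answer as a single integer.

Op 1: append 3 -> log_len=3
Op 2: append 1 -> log_len=4
Op 3: append 1 -> log_len=5
Op 4: F3 acks idx 4 -> match: F0=0 F1=0 F2=0 F3=4; commitIndex=0
Op 5: F0 acks idx 2 -> match: F0=2 F1=0 F2=0 F3=4; commitIndex=2
Op 6: append 3 -> log_len=8
Op 7: F2 acks idx 1 -> match: F0=2 F1=0 F2=1 F3=4; commitIndex=2
Op 8: F0 acks idx 3 -> match: F0=3 F1=0 F2=1 F3=4; commitIndex=3
Op 9: F0 acks idx 4 -> match: F0=4 F1=0 F2=1 F3=4; commitIndex=4
Op 10: F3 acks idx 6 -> match: F0=4 F1=0 F2=1 F3=6; commitIndex=4
Op 11: F0 acks idx 1 -> match: F0=4 F1=0 F2=1 F3=6; commitIndex=4

Answer: 8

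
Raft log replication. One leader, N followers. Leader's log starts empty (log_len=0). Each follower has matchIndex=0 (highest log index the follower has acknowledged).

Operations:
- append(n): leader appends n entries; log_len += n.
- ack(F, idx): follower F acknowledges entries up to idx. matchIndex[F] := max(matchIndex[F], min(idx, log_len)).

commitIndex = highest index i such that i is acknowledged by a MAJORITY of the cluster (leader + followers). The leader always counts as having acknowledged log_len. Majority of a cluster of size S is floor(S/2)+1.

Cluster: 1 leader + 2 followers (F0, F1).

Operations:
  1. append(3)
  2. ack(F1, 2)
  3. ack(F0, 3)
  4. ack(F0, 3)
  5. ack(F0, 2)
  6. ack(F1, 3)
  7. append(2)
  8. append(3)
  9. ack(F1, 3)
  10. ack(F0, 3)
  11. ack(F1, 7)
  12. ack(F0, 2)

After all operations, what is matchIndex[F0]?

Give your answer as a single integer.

Op 1: append 3 -> log_len=3
Op 2: F1 acks idx 2 -> match: F0=0 F1=2; commitIndex=2
Op 3: F0 acks idx 3 -> match: F0=3 F1=2; commitIndex=3
Op 4: F0 acks idx 3 -> match: F0=3 F1=2; commitIndex=3
Op 5: F0 acks idx 2 -> match: F0=3 F1=2; commitIndex=3
Op 6: F1 acks idx 3 -> match: F0=3 F1=3; commitIndex=3
Op 7: append 2 -> log_len=5
Op 8: append 3 -> log_len=8
Op 9: F1 acks idx 3 -> match: F0=3 F1=3; commitIndex=3
Op 10: F0 acks idx 3 -> match: F0=3 F1=3; commitIndex=3
Op 11: F1 acks idx 7 -> match: F0=3 F1=7; commitIndex=7
Op 12: F0 acks idx 2 -> match: F0=3 F1=7; commitIndex=7

Answer: 3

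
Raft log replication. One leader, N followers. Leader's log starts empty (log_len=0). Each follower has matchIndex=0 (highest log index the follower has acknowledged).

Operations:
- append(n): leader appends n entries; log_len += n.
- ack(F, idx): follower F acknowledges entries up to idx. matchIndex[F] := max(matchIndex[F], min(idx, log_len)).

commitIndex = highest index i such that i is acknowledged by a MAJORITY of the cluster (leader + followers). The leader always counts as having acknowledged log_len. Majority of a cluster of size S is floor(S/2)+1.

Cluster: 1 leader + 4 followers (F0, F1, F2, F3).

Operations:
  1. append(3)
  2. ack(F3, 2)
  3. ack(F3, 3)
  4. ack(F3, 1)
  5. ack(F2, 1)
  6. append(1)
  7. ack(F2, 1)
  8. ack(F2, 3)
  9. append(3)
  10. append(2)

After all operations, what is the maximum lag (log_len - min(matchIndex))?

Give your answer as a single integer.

Op 1: append 3 -> log_len=3
Op 2: F3 acks idx 2 -> match: F0=0 F1=0 F2=0 F3=2; commitIndex=0
Op 3: F3 acks idx 3 -> match: F0=0 F1=0 F2=0 F3=3; commitIndex=0
Op 4: F3 acks idx 1 -> match: F0=0 F1=0 F2=0 F3=3; commitIndex=0
Op 5: F2 acks idx 1 -> match: F0=0 F1=0 F2=1 F3=3; commitIndex=1
Op 6: append 1 -> log_len=4
Op 7: F2 acks idx 1 -> match: F0=0 F1=0 F2=1 F3=3; commitIndex=1
Op 8: F2 acks idx 3 -> match: F0=0 F1=0 F2=3 F3=3; commitIndex=3
Op 9: append 3 -> log_len=7
Op 10: append 2 -> log_len=9

Answer: 9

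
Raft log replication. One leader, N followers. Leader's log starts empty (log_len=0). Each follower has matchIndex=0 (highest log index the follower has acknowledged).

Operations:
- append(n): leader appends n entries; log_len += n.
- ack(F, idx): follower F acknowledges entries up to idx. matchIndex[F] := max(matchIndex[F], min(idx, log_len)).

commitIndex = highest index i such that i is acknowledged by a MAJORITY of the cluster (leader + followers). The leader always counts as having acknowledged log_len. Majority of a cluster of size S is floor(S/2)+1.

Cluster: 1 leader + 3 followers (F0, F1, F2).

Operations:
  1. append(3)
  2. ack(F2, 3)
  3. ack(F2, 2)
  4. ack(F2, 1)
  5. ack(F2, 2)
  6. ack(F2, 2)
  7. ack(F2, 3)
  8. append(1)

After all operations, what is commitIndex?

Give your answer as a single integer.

Answer: 0

Derivation:
Op 1: append 3 -> log_len=3
Op 2: F2 acks idx 3 -> match: F0=0 F1=0 F2=3; commitIndex=0
Op 3: F2 acks idx 2 -> match: F0=0 F1=0 F2=3; commitIndex=0
Op 4: F2 acks idx 1 -> match: F0=0 F1=0 F2=3; commitIndex=0
Op 5: F2 acks idx 2 -> match: F0=0 F1=0 F2=3; commitIndex=0
Op 6: F2 acks idx 2 -> match: F0=0 F1=0 F2=3; commitIndex=0
Op 7: F2 acks idx 3 -> match: F0=0 F1=0 F2=3; commitIndex=0
Op 8: append 1 -> log_len=4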